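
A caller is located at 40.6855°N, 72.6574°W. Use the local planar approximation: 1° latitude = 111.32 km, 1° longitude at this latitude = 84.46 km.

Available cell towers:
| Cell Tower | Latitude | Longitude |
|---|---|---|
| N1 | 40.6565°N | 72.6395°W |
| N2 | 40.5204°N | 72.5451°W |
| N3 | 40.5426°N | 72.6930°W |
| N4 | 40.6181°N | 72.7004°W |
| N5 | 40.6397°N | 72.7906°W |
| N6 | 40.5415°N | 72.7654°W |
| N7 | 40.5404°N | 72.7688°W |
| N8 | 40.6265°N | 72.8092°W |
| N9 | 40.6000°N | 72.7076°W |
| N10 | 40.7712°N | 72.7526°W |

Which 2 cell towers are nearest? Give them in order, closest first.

N1, N4

Distances from 40.6855°N, 72.6574°W:
N1: √((-0.0290·111.32)² + (0.0179·84.46)²) = √(10.421792 + 2.285642) = 3.5647 km
N2: √((-0.1651·111.32)² + (0.1123·84.46)²) = √(337.785141 + 89.962531) = 20.6821 km
N3: √((-0.1429·111.32)² + (-0.0356·84.46)²) = √(253.052629 + 9.040702) = 16.1893 km
N4: √((-0.0674·111.32)² + (-0.0430·84.46)²) = √(56.294529 + 13.189826) = 8.3357 km
N5: √((-0.0458·111.32)² + (-0.1332·84.46)²) = √(25.994254 + 126.564120) = 12.3515 km
N6: √((-0.1440·111.32)² + (-0.1080·84.46)²) = √(256.963465 + 83.205046) = 18.4437 km
N7: √((-0.1451·111.32)² + (-0.1114·84.46)²) = √(260.904290 + 88.526345) = 18.6931 km
N8: √((-0.0590·111.32)² + (-0.1518·84.46)²) = √(43.137048 + 164.378759) = 14.4054 km
N9: √((-0.0855·111.32)² + (-0.0502·84.46)²) = √(90.589659 + 17.976684) = 10.4195 km
N10: √((0.0857·111.32)² + (-0.0952·84.46)²) = √(91.013966 + 64.651120) = 12.4766 km
Sorted: N1 (3.5647 km) < N4 (8.3357 km) < N9 (10.4195 km) < N5 (12.3515 km) < …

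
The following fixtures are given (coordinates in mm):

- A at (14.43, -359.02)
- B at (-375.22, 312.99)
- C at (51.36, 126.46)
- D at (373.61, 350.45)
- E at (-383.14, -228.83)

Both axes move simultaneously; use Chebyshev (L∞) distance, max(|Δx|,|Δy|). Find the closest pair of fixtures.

Pairwise distances:
A–B: 672.01 mm
A–C: 485.48 mm
A–D: 709.47 mm
A–E: 397.57 mm
B–C: 426.58 mm
B–D: 748.83 mm
B–E: 541.82 mm
C–D: 322.25 mm
C–E: 434.50 mm
D–E: 756.75 mm
Closest pair: C–D at 322.25 mm.

C and D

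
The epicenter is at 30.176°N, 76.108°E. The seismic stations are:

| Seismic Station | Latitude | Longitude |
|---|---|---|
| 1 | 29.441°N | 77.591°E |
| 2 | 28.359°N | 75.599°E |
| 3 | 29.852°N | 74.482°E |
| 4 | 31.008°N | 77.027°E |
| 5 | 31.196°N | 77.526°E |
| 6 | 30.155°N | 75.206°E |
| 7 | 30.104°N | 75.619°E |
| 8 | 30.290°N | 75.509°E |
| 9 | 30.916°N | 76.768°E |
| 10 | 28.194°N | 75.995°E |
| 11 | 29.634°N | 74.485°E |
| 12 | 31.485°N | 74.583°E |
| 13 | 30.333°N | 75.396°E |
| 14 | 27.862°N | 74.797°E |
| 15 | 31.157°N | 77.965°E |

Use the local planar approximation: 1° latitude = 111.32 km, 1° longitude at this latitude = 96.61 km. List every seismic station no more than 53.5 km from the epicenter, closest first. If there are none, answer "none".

7

Distances from 30.176°N, 76.108°E:
1: √((-0.735·111.32)² + (1.483·96.61)²) = √(6694.54513 + 20527.04651) = 164.990 km
2: √((-1.817·111.32)² + (-0.509·96.61)²) = √(40912.52182 + 2418.13047) = 208.160 km
3: √((-0.324·111.32)² + (-1.626·96.61)²) = √(1300.87754 + 24676.59576) = 161.175 km
4: √((0.832·111.32)² + (0.919·96.61)²) = √(8578.13838 + 7882.70342) = 128.300 km
5: √((1.020·111.32)² + (1.418·96.61)²) = √(12892.78495 + 18767.07657) = 177.932 km
6: √((-0.021·111.32)² + (-0.902·96.61)²) = √(5.46493 + 7593.76651) = 87.174 km
7: √((-0.072·111.32)² + (-0.489·96.61)²) = √(64.24087 + 2231.83396) = 47.917 km
8: √((0.114·111.32)² + (-0.599·96.61)²) = √(161.04828 + 3348.86630) = 59.245 km
9: √((0.740·111.32)² + (0.660·96.61)²) = √(6785.93718 + 4065.66916) = 104.171 km
10: √((-1.982·111.32)² + (-0.113·96.61)²) = √(48680.35040 + 119.17936) = 220.906 km
11: √((-0.542·111.32)² + (-1.623·96.61)²) = √(3640.36532 + 24585.62221) = 168.006 km
12: √((1.309·111.32)² + (-1.525·96.61)²) = √(21233.70055 + 21706.20257) = 207.219 km
13: √((0.157·111.32)² + (-0.712·96.61)²) = √(305.45392 + 4731.55782) = 70.972 km
14: √((-2.314·111.32)² + (-1.311·96.61)²) = √(66354.91613 + 16041.66888) = 287.048 km
15: √((0.981·111.32)² + (1.857·96.61)²) = √(11925.71455 + 32186.07150) = 210.028 km
Threshold 53.5 km: 7 (47.917 km) is within range.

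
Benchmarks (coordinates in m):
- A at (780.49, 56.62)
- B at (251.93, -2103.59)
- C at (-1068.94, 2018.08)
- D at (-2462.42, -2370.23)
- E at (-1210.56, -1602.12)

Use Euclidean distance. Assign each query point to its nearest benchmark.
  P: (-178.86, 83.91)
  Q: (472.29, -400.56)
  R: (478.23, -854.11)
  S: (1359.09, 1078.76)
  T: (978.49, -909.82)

P→A; Q→A; R→A; S→A; T→A

P at (-178.86, 83.91):
  A: √((959.35)² + (-27.29)²) = √(920352.4225 + 744.7441) = 959.74 m
  B: √((430.79)² + (-2187.50)²) = √(185580.0241 + 4785156.2500) = 2229.51 m
  C: √((-890.08)² + (1934.17)²) = √(792242.4064 + 3741013.5889) = 2129.14 m
  D: √((-2283.56)² + (-2454.14)²) = √(5214646.2736 + 6022803.1396) = 3352.23 m
  E: √((-1031.70)² + (-1686.03)²) = √(1064404.8900 + 2842697.1609) = 1976.64 m
  → nearest: A (959.74 m)
Q at (472.29, -400.56):
  A: √((308.20)² + (457.18)²) = √(94987.2400 + 209013.5524) = 551.36 m
  B: √((-220.36)² + (-1703.03)²) = √(48558.5296 + 2900311.1809) = 1717.23 m
  C: √((-1541.23)² + (2418.64)²) = √(2375389.9129 + 5849819.4496) = 2867.96 m
  D: √((-2934.71)² + (-1969.67)²) = √(8612522.7841 + 3879599.9089) = 3534.42 m
  E: √((-1682.85)² + (-1201.56)²) = √(2831984.1225 + 1443746.4336) = 2067.78 m
  → nearest: A (551.36 m)
R at (478.23, -854.11):
  A: √((302.26)² + (910.73)²) = √(91361.1076 + 829429.1329) = 959.58 m
  B: √((-226.30)² + (-1249.48)²) = √(51211.6900 + 1561200.2704) = 1269.81 m
  C: √((-1547.17)² + (2872.19)²) = √(2393735.0089 + 8249475.3961) = 3262.39 m
  D: √((-2940.65)² + (-1516.12)²) = √(8647422.4225 + 2298619.8544) = 3308.48 m
  E: √((-1688.79)² + (-748.01)²) = √(2852011.6641 + 559518.9601) = 1847.03 m
  → nearest: A (959.58 m)
S at (1359.09, 1078.76):
  A: √((-578.60)² + (-1022.14)²) = √(334777.9600 + 1044770.1796) = 1174.54 m
  B: √((-1107.16)² + (-3182.35)²) = √(1225803.2656 + 10127351.5225) = 3369.44 m
  C: √((-2428.03)² + (939.32)²) = √(5895329.6809 + 882322.0624) = 2603.39 m
  D: √((-3821.51)² + (-3448.99)²) = √(14603938.6801 + 11895532.0201) = 5147.76 m
  E: √((-2569.65)² + (-2680.88)²) = √(6603101.1225 + 7187117.5744) = 3713.52 m
  → nearest: A (1174.54 m)
T at (978.49, -909.82):
  A: √((-198.00)² + (966.44)²) = √(39204.0000 + 934006.2736) = 986.51 m
  B: √((-726.56)² + (-1193.77)²) = √(527889.4336 + 1425086.8129) = 1397.49 m
  C: √((-2047.43)² + (2927.90)²) = √(4191969.6049 + 8572598.4100) = 3572.75 m
  D: √((-3440.91)² + (-1460.41)²) = √(11839861.6281 + 2132797.3681) = 3738.00 m
  E: √((-2189.05)² + (-692.30)²) = √(4791939.9025 + 479279.2900) = 2295.91 m
  → nearest: A (986.51 m)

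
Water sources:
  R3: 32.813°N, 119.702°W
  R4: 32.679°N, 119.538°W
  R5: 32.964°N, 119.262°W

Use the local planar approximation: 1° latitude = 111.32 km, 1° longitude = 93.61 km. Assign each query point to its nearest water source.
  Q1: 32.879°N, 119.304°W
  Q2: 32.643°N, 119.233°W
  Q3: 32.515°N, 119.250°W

Q1 at 32.879°N, 119.304°W:
  R3: 37.974 km
  R4: 31.233 km
  R5: 10.247 km
  → nearest: R5 (10.247 km)
Q2 at 32.643°N, 119.233°W:
  R3: 47.808 km
  R4: 28.831 km
  R5: 35.837 km
  → nearest: R4 (28.831 km)
Q3 at 32.515°N, 119.250°W:
  R3: 53.766 km
  R4: 32.560 km
  R5: 49.995 km
  → nearest: R4 (32.560 km)

Q1→R5; Q2→R4; Q3→R4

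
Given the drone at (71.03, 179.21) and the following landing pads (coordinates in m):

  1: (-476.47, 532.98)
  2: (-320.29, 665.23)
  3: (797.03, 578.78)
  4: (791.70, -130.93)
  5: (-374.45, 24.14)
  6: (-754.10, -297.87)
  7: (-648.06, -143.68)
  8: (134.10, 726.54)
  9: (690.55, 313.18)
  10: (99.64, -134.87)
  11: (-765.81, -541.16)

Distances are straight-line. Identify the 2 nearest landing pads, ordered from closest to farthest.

10, 5

Distances from (71.03, 179.21):
1: √((-547.50)² + (353.77)²) = √(299756.2500 + 125153.2129) = 651.85 m
2: √((-391.32)² + (486.02)²) = √(153131.3424 + 236215.4404) = 623.98 m
3: √((726.00)² + (399.57)²) = √(527076.0000 + 159656.1849) = 828.69 m
4: √((720.67)² + (-310.14)²) = √(519365.2489 + 96186.8196) = 784.57 m
5: √((-445.48)² + (-155.07)²) = √(198452.4304 + 24046.7049) = 471.70 m
6: √((-825.13)² + (-477.08)²) = √(680839.5169 + 227605.3264) = 953.12 m
7: √((-719.09)² + (-322.89)²) = √(517090.4281 + 104257.9521) = 788.26 m
8: √((63.07)² + (547.33)²) = √(3977.8249 + 299570.1289) = 550.95 m
9: √((619.52)² + (133.97)²) = √(383805.0304 + 17947.9609) = 633.84 m
10: √((28.61)² + (-314.08)²) = √(818.5321 + 98646.2464) = 315.38 m
11: √((-836.84)² + (-720.37)²) = √(700301.1856 + 518932.9369) = 1104.19 m
Sorted: 10 (315.38 m) < 5 (471.70 m) < 8 (550.95 m) < 2 (623.98 m) < …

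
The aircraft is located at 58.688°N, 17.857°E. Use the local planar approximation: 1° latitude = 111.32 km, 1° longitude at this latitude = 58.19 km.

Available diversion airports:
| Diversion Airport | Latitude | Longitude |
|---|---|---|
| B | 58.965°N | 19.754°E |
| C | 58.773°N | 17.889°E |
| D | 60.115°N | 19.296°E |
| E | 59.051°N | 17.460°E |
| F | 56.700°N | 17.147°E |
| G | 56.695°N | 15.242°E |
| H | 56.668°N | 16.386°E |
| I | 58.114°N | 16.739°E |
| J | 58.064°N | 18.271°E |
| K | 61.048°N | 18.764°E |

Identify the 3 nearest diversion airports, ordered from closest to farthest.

Distances from 58.688°N, 17.857°E:
B: √((0.277·111.32)² + (1.897·58.19)²) = √(950.83669 + 12185.16393) = 114.612 km
C: √((0.085·111.32)² + (0.032·58.19)²) = √(89.53323 + 3.46734) = 9.644 km
D: √((1.427·111.32)² + (1.439·58.19)²) = √(25234.47894 + 7011.61889) = 179.572 km
E: √((0.363·111.32)² + (-0.397·58.19)²) = √(1632.90021 + 533.67607) = 46.546 km
F: √((-1.988·111.32)² + (-0.710·58.19)²) = √(48975.53123 + 1706.92096) = 225.128 km
G: √((-1.993·111.32)² + (-2.615·58.19)²) = √(49222.19683 + 23154.75024) = 269.030 km
H: √((-2.020·111.32)² + (-1.471·58.19)²) = √(50564.89785 + 7326.93029) = 240.607 km
I: √((-0.574·111.32)² + (-1.118·58.19)²) = √(4082.91351 + 4232.33778) = 91.188 km
J: √((-0.624·111.32)² + (0.414·58.19)²) = √(4825.20284 + 580.35990) = 73.523 km
K: √((2.360·111.32)² + (0.907·58.19)²) = √(69019.27631 + 2785.55212) = 267.964 km
Sorted: C (9.644 km) < E (46.546 km) < J (73.523 km) < I (91.188 km) < B (114.612 km) < …

C, E, J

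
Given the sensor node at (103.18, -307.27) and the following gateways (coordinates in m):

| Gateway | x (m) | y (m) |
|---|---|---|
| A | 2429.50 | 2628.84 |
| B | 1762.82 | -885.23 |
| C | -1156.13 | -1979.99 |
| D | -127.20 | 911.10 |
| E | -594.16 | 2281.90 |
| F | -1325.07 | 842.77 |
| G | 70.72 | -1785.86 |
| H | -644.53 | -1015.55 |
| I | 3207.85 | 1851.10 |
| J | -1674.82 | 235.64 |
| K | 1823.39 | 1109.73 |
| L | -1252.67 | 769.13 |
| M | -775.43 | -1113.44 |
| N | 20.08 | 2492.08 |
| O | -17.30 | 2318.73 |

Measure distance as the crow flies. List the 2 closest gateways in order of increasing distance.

Distances from (103.18, -307.27):
A: √((2326.32)² + (2936.11)²) = √(5411764.7424 + 8620741.9321) = 3746.00 m
B: √((1659.64)² + (-577.96)²) = √(2754404.9296 + 334037.7616) = 1757.40 m
C: √((-1259.31)² + (-1672.72)²) = √(1585861.6761 + 2797992.1984) = 2093.77 m
D: √((-230.38)² + (1218.37)²) = √(53074.9444 + 1484425.4569) = 1239.96 m
E: √((-697.34)² + (2589.17)²) = √(486283.0756 + 6703801.2889) = 2681.43 m
F: √((-1428.25)² + (1150.04)²) = √(2039898.0625 + 1322592.0016) = 1833.71 m
G: √((-32.46)² + (-1478.59)²) = √(1053.6516 + 2186228.3881) = 1478.95 m
H: √((-747.71)² + (-708.28)²) = √(559070.2441 + 501660.5584) = 1029.92 m
I: √((3104.67)² + (2158.37)²) = √(9638975.8089 + 4658561.0569) = 3781.21 m
J: √((-1778.00)² + (542.91)²) = √(3161284.0000 + 294751.2681) = 1859.04 m
K: √((1720.21)² + (1417.00)²) = √(2959122.4441 + 2007889.0000) = 2228.68 m
L: √((-1355.85)² + (1076.40)²) = √(1838329.2225 + 1158636.9600) = 1731.17 m
M: √((-878.61)² + (-806.17)²) = √(771955.5321 + 649910.0689) = 1192.42 m
N: √((-83.10)² + (2799.35)²) = √(6905.6100 + 7836360.4225) = 2800.58 m
O: √((-120.48)² + (2626.00)²) = √(14515.4304 + 6895876.0000) = 2628.76 m
Sorted: H (1029.92 m) < M (1192.42 m) < D (1239.96 m) < G (1478.95 m) < …

H, M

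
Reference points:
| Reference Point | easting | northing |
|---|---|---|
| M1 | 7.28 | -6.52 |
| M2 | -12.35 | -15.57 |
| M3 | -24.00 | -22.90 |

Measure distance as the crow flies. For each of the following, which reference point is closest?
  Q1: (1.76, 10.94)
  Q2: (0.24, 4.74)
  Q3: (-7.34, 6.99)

Q1→M1; Q2→M1; Q3→M1

Q1 at (1.76, 10.94):
  M1: √((5.52)² + (-17.46)²) = √(30.4704 + 304.8516) = 18.31
  M2: √((-14.11)² + (-26.51)²) = √(199.0921 + 702.7801) = 30.03
  M3: √((-25.76)² + (-33.84)²) = √(663.5776 + 1145.1456) = 42.53
  → nearest: M1 (18.31)
Q2 at (0.24, 4.74):
  M1: √((7.04)² + (-11.26)²) = √(49.5616 + 126.7876) = 13.28
  M2: √((-12.59)² + (-20.31)²) = √(158.5081 + 412.4961) = 23.90
  M3: √((-24.24)² + (-27.64)²) = √(587.5776 + 763.9696) = 36.76
  → nearest: M1 (13.28)
Q3 at (-7.34, 6.99):
  M1: √((14.62)² + (-13.51)²) = √(213.7444 + 182.5201) = 19.91
  M2: √((-5.01)² + (-22.56)²) = √(25.1001 + 508.9536) = 23.11
  M3: √((-16.66)² + (-29.89)²) = √(277.5556 + 893.4121) = 34.22
  → nearest: M1 (19.91)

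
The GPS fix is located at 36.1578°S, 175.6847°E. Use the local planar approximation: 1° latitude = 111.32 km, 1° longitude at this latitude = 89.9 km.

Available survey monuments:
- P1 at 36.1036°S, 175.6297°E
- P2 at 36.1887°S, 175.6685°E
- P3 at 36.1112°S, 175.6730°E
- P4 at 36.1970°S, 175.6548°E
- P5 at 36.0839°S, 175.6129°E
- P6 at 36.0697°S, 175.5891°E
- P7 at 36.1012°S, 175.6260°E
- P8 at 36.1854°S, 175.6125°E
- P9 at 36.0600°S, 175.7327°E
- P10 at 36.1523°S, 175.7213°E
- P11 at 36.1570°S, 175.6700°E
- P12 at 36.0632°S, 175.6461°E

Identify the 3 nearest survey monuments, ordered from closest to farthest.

Distances from 36.1578°S, 175.6847°E:
P1: √((0.0542·111.32)² + (-0.0550·89.9)²) = √(36.403653 + 24.448080) = 7.8008 km
P2: √((-0.0309·111.32)² + (-0.0162·89.9)²) = √(11.832141 + 2.121043) = 3.7354 km
P3: √((0.0466·111.32)² + (-0.0117·89.9)²) = √(26.910281 + 1.106346) = 5.2931 km
P4: √((-0.0392·111.32)² + (-0.0299·89.9)²) = √(19.042262 + 7.225398) = 5.1252 km
P5: √((0.0739·111.32)² + (-0.0718·89.9)²) = √(67.676092 + 41.664701) = 10.4566 km
P6: √((0.0881·111.32)² + (-0.0956·89.9)²) = √(96.182976 + 73.864399) = 13.0402 km
P7: √((0.0566·111.32)² + (-0.0587·89.9)²) = √(39.698972 + 27.848101) = 8.2187 km
P8: √((-0.0276·111.32)² + (-0.0722·89.9)²) = √(9.439838 + 42.130225) = 7.1812 km
P9: √((0.0978·111.32)² + (0.0480·89.9)²) = √(118.528859 + 18.620951) = 11.7111 km
P10: √((0.0055·111.32)² + (0.0366·89.9)²) = √(0.374862 + 10.826337) = 3.3468 km
P11: √((0.0008·111.32)² + (-0.0147·89.9)²) = √(0.007931 + 1.746442) = 1.3245 km
P12: √((0.0946·111.32)² + (-0.0386·89.9)²) = √(110.899265 + 12.041872) = 11.0879 km
Sorted: P11 (1.3245 km) < P10 (3.3468 km) < P2 (3.7354 km) < P4 (5.1252 km) < P3 (5.2931 km) < …

P11, P10, P2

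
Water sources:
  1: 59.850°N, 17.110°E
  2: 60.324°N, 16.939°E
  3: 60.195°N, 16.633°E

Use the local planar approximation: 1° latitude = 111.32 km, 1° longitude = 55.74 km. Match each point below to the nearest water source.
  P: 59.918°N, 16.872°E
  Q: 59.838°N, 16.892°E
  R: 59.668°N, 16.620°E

P→1; Q→1; R→1

P at 59.918°N, 16.872°E:
  1: 15.274 km
  2: 45.350 km
  3: 33.590 km
  → nearest: 1 (15.274 km)
Q at 59.838°N, 16.892°E:
  1: 12.225 km
  2: 54.165 km
  3: 42.282 km
  → nearest: 1 (12.225 km)
R at 59.668°N, 16.620°E:
  1: 34.007 km
  2: 75.160 km
  3: 58.670 km
  → nearest: 1 (34.007 km)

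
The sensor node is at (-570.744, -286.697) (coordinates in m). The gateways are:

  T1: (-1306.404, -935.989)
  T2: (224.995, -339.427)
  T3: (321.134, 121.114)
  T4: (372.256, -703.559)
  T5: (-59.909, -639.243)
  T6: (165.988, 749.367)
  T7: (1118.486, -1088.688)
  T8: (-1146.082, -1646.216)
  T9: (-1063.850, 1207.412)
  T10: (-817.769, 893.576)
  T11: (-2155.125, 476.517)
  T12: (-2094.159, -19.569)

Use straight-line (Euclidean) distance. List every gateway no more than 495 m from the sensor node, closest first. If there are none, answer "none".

none

Distances from (-570.744, -286.697):
T1: 981.211 m
T2: 797.484 m
T3: 980.692 m
T4: 1031.030 m
T5: 620.678 m
T6: 1271.300 m
T7: 1869.943 m
T8: 1476.247 m
T9: 1573.377 m
T10: 1205.846 m
T11: 1758.624 m
T12: 1546.658 m
Threshold 495 m: none within range.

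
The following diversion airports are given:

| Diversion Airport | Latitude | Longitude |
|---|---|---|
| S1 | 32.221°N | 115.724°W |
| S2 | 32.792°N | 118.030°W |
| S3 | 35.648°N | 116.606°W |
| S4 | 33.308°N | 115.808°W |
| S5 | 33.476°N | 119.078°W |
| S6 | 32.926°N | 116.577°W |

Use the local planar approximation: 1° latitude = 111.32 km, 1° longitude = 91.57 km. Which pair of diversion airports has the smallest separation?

S4 and S6

Pairwise distances:
S1–S2: √((0.571·111.32)² + (-2.306·91.57)²) = √(4040.34650 + 44588.72297) = 220.520 km
S1–S3: √((3.427·111.32)² + (-0.882·91.57)²) = √(145537.39736 + 6522.94323) = 389.949 km
S1–S4: √((1.087·111.32)² + (-0.084·91.57)²) = √(14642.17130 + 59.16502) = 121.249 km
S1–S5: √((1.255·111.32)² + (-3.354·91.57)²) = √(19517.93408 + 94326.24474) = 337.408 km
S1–S6: √((0.705·111.32)² + (-0.853·91.57)²) = √(6159.20458 + 6101.04869) = 110.726 km
S2–S3: √((2.856·111.32)² + (1.424·91.57)²) = √(101079.43403 + 17003.03336) = 343.631 km
S2–S4: √((0.516·111.32)² + (2.222·91.57)²) = √(3299.48227 + 41399.44677) = 211.421 km
S2–S5: √((0.684·111.32)² + (-1.048·91.57)²) = √(5797.73817 + 9209.35032) = 122.503 km
S2–S6: √((0.134·111.32)² + (1.453·91.57)²) = √(222.51331 + 17702.62448) = 133.885 km
S3–S4: √((-2.340·111.32)² + (0.798·91.57)²) = √(67854.41493 + 5339.64287) = 270.544 km
S3–S5: √((-2.172·111.32)² + (-2.472·91.57)²) = √(58460.97271 + 51239.32043) = 331.210 km
S3–S6: √((-2.722·111.32)² + (0.029·91.57)²) = √(91816.90241 + 7.05184) = 303.025 km
S4–S5: √((0.168·111.32)² + (-3.270·91.57)²) = √(349.75583 + 89660.66047) = 300.017 km
S4–S6: √((-0.382·111.32)² + (-0.769·91.57)²) = √(1808.31099 + 4958.60036) = 82.261 km
S5–S6: √((-0.550·111.32)² + (2.501·91.57)²) = √(3748.62308 + 52448.58933) = 237.060 km
Closest pair: S4–S6 at 82.261 km.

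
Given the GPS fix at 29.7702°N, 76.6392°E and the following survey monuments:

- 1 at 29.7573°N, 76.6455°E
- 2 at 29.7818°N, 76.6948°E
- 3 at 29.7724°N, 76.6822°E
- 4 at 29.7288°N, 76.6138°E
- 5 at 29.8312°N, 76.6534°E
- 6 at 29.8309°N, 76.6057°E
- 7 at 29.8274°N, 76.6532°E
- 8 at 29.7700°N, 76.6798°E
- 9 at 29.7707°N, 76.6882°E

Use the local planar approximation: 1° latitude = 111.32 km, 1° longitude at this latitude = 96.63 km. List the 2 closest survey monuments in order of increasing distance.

Distances from 29.7702°N, 76.6392°E:
1: 1.5597 km
2: 5.5256 km
3: 4.1623 km
4: 5.2215 km
5: 6.9278 km
6: 7.4925 km
7: 6.5096 km
8: 3.9232 km
9: 4.7352 km
Sorted: 1 (1.5597 km) < 8 (3.9232 km) < 3 (4.1623 km) < 9 (4.7352 km) < …

1, 8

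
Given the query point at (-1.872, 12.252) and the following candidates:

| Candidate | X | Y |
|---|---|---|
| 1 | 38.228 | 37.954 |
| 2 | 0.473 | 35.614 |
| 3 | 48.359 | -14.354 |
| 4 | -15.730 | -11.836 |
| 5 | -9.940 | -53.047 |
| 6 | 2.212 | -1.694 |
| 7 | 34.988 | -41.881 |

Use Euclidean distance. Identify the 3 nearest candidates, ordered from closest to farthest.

6, 2, 4

Distances from (-1.872, 12.252):
1: √((40.100)² + (25.702)²) = √(1608.01000 + 660.59280) = 47.630
2: √((2.345)² + (23.362)²) = √(5.49903 + 545.78304) = 23.479
3: √((50.231)² + (-26.606)²) = √(2523.15336 + 707.87924) = 56.842
4: √((-13.858)² + (-24.088)²) = √(192.04416 + 580.23174) = 27.790
5: √((-8.068)² + (-65.299)²) = √(65.09262 + 4263.95940) = 65.796
6: √((4.084)² + (-13.946)²) = √(16.67906 + 194.49092) = 14.532
7: √((36.860)² + (-54.133)²) = √(1358.65960 + 2930.38169) = 65.491
Sorted: 6 (14.532) < 2 (23.479) < 4 (27.790) < 1 (47.630) < 3 (56.842) < …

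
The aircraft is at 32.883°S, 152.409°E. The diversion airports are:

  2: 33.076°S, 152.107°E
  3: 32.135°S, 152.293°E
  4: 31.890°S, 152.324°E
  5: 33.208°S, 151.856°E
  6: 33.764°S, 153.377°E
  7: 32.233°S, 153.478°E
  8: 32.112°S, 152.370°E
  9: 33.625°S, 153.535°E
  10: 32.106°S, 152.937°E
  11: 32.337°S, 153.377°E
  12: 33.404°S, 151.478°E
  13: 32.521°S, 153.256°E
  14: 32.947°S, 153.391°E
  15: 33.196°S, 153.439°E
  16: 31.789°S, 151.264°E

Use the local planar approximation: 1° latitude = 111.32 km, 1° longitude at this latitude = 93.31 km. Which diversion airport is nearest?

Distances from 32.883°S, 152.409°E:
2: 35.436 km
3: 83.968 km
4: 110.825 km
5: 63.020 km
6: 133.329 km
7: 123.229 km
8: 85.905 km
9: 133.648 km
10: 99.543 km
11: 108.870 km
12: 104.453 km
13: 88.714 km
14: 91.907 km
15: 102.230 km
16: 162.007 km
Minimum: 2 at 35.436 km.

2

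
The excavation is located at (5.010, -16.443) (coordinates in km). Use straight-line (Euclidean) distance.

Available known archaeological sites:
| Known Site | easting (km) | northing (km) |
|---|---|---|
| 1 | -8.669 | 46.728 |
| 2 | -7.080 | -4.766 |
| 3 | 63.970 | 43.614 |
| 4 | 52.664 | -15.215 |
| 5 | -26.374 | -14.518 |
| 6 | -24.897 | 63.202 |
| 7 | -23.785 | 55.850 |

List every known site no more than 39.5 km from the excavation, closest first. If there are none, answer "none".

Distances from (5.010, -16.443):
1: √((-13.679)² + (63.171)²) = √(187.11504 + 3990.57524) = 64.635 km
2: √((-12.090)² + (11.677)²) = √(146.16810 + 136.35233) = 16.808 km
3: √((58.960)² + (60.057)²) = √(3476.28160 + 3606.84325) = 84.161 km
4: √((47.654)² + (1.228)²) = √(2270.90372 + 1.50798) = 47.670 km
5: √((-31.384)² + (1.925)²) = √(984.95546 + 3.70563) = 31.443 km
6: √((-29.907)² + (79.645)²) = √(894.42865 + 6343.32602) = 85.075 km
7: √((-28.795)² + (72.293)²) = √(829.15203 + 5226.27785) = 77.817 km
Threshold 39.5 km: 2 (16.808 km), 5 (31.443 km) are within range.

2, 5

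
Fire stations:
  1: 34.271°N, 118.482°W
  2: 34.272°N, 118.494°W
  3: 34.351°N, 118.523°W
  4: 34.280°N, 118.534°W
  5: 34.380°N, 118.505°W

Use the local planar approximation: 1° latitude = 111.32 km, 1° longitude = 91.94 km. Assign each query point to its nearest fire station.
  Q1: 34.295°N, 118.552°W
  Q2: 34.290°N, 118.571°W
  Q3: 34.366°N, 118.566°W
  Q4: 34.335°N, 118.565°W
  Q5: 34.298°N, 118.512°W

Q1 at 34.295°N, 118.552°W:
  1: 6.968 km
  2: 5.915 km
  3: 6.780 km
  4: 2.351 km
  5: 10.402 km
  → nearest: 4 (2.351 km)
Q2 at 34.290°N, 118.571°W:
  1: 8.452 km
  2: 7.357 km
  3: 8.099 km
  4: 3.579 km
  5: 11.713 km
  → nearest: 4 (3.579 km)
Q3 at 34.366°N, 118.566°W:
  1: 13.095 km
  2: 12.382 km
  3: 4.292 km
  4: 10.015 km
  5: 5.821 km
  → nearest: 3 (4.292 km)
Q4 at 34.335°N, 118.565°W:
  1: 10.440 km
  2: 9.581 km
  3: 4.252 km
  4: 6.753 km
  5: 7.451 km
  → nearest: 3 (4.252 km)
Q5 at 34.298°N, 118.512°W:
  1: 4.079 km
  2: 3.334 km
  3: 5.986 km
  4: 2.847 km
  5: 9.151 km
  → nearest: 4 (2.847 km)

Q1→4; Q2→4; Q3→3; Q4→3; Q5→4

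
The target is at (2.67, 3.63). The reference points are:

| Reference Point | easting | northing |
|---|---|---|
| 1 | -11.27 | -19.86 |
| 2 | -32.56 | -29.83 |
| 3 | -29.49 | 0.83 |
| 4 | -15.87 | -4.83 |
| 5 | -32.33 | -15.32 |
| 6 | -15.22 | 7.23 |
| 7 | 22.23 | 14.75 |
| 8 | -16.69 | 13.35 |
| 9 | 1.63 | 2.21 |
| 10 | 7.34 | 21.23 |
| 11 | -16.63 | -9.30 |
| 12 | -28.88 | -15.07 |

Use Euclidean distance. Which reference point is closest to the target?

Distances from (2.67, 3.63):
1: 27.31
2: 48.59
3: 32.28
4: 20.38
5: 39.80
6: 18.25
7: 22.50
8: 21.66
9: 1.76
10: 18.21
11: 23.23
12: 36.68
Minimum: 9 at 1.76.

9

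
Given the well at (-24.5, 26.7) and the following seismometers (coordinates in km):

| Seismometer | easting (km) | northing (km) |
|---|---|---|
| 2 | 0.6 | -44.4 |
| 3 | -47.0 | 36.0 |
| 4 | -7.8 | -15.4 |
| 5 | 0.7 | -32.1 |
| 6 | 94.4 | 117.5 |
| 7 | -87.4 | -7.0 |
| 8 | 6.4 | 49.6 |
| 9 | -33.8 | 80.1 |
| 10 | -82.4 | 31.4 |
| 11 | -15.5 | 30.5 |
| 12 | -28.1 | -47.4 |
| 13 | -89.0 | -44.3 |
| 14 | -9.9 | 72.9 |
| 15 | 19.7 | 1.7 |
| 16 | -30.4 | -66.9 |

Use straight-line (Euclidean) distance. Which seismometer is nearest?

Distances from (-24.5, 26.7):
2: 75.4 km
3: 24.3 km
4: 45.3 km
5: 64.0 km
6: 149.6 km
7: 71.4 km
8: 38.5 km
9: 54.2 km
10: 58.1 km
11: 9.8 km
12: 74.2 km
13: 95.9 km
14: 48.5 km
15: 50.8 km
16: 93.8 km
Minimum: 11 at 9.8 km.

11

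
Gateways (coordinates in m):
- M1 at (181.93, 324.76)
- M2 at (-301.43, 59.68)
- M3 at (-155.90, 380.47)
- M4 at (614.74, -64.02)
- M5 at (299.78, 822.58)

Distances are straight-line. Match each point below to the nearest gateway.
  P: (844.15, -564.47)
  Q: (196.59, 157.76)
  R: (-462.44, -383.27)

P→M4; Q→M1; R→M2

P at (844.15, -564.47):
  M1: 1108.72 m
  M2: 1304.58 m
  M3: 1375.87 m
  M4: 550.53 m
  M5: 1490.05 m
  → nearest: M4 (550.53 m)
Q at (196.59, 157.76):
  M1: 167.64 m
  M2: 507.59 m
  M3: 416.95 m
  M4: 473.32 m
  M5: 672.78 m
  → nearest: M1 (167.64 m)
R at (-462.44, -383.27):
  M1: 957.35 m
  M2: 471.31 m
  M3: 822.96 m
  M4: 1123.49 m
  M5: 1426.55 m
  → nearest: M2 (471.31 m)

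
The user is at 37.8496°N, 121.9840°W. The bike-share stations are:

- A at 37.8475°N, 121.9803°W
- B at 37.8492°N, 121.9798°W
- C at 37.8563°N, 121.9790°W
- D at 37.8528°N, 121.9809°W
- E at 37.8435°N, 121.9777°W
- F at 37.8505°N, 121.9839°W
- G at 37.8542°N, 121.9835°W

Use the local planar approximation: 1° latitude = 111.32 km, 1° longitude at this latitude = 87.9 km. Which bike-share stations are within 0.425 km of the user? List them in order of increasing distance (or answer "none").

F, B, A

Distances from 37.8496°N, 121.9840°W:
A: √((-0.0021·111.32)² + (0.0037·87.9)²) = √(0.054649 + 0.105775) = 0.4005 km
B: √((-0.0004·111.32)² + (0.0042·87.9)²) = √(0.001983 + 0.136294) = 0.3719 km
C: √((0.0067·111.32)² + (0.0050·87.9)²) = √(0.556283 + 0.193160) = 0.8657 km
D: √((0.0032·111.32)² + (0.0031·87.9)²) = √(0.126896 + 0.074251) = 0.4485 km
E: √((-0.0061·111.32)² + (0.0063·87.9)²) = √(0.461112 + 0.306661) = 0.8762 km
F: √((0.0009·111.32)² + (0.0001·87.9)²) = √(0.010038 + 0.000077) = 0.1006 km
G: √((0.0046·111.32)² + (0.0005·87.9)²) = √(0.262218 + 0.001932) = 0.5140 km
Threshold 0.425 km: F (0.1006 km), B (0.3719 km), A (0.4005 km) are within range.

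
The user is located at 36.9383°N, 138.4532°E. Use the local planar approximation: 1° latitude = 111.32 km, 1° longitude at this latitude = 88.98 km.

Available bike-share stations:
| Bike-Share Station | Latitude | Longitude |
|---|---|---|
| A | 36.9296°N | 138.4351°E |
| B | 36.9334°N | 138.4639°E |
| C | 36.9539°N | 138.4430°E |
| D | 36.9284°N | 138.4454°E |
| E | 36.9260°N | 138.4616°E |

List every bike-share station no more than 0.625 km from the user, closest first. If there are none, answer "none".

none

Distances from 36.9383°N, 138.4532°E:
A: √((-0.0087·111.32)² + (-0.0181·88.98)²) = √(0.937961 + 2.593833) = 1.8793 km
B: √((-0.0049·111.32)² + (0.0107·88.98)²) = √(0.297535 + 0.906468) = 1.0973 km
C: √((0.0156·111.32)² + (-0.0102·88.98)²) = √(3.015752 + 0.823730) = 1.9595 km
D: √((-0.0099·111.32)² + (-0.0078·88.98)²) = √(1.214554 + 0.481697) = 1.3024 km
E: √((-0.0123·111.32)² + (0.0084·88.98)²) = √(1.874807 + 0.558655) = 1.5600 km
Threshold 0.625 km: none within range.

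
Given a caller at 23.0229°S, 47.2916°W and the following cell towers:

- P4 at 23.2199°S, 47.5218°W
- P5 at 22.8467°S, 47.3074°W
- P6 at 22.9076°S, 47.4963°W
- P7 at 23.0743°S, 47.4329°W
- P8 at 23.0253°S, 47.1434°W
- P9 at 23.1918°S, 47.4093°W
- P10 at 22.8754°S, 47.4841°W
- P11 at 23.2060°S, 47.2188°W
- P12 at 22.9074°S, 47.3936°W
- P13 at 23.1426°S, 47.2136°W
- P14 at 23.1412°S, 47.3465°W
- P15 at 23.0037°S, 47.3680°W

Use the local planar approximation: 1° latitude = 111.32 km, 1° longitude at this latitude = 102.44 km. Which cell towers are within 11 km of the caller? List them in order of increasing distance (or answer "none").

Distances from 23.0229°S, 47.2916°W:
P4: 32.2028 km
P5: 19.6813 km
P6: 24.5858 km
P7: 15.5647 km
P8: 15.1840 km
P9: 22.3358 km
P10: 25.6607 km
P11: 21.7042 km
P12: 16.5678 km
P13: 15.5371 km
P14: 14.3198 km
P15: 8.1130 km
Threshold 11 km: P15 (8.1130 km) is within range.

P15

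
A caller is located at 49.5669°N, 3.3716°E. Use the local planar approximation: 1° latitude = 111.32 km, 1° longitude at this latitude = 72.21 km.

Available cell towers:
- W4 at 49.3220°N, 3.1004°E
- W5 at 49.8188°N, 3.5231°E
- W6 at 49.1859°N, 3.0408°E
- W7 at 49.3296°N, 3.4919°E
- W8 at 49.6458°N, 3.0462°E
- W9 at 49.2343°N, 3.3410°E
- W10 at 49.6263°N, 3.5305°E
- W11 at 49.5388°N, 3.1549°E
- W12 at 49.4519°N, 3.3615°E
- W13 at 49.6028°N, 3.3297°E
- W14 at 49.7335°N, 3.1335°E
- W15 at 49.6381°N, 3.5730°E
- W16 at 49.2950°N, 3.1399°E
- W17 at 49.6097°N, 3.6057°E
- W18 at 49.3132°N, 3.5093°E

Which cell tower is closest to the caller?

W13

Distances from 49.5669°N, 3.3716°E:
W4: 33.5669 km
W5: 30.0999 km
W6: 48.6770 km
W7: 27.8079 km
W8: 25.0850 km
W9: 37.0909 km
W10: 13.2431 km
W11: 15.9575 km
W12: 12.8226 km
W13: 5.0125 km
W14: 25.2895 km
W15: 16.5627 km
W16: 34.5843 km
W17: 17.5630 km
W18: 29.9412 km
Minimum: W13 at 5.0125 km.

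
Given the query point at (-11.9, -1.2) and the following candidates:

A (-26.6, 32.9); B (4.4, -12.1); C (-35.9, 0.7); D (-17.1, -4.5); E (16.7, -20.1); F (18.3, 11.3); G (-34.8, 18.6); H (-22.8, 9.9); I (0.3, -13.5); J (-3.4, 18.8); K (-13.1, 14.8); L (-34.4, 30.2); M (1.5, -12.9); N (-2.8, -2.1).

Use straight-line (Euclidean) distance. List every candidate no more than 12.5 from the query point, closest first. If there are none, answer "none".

D, N

Distances from (-11.9, -1.2):
A: 37.1
B: 19.6
C: 24.1
D: 6.2
E: 34.3
F: 32.7
G: 30.3
H: 15.6
I: 17.3
J: 21.7
K: 16.0
L: 38.6
M: 17.8
N: 9.1
Threshold 12.5: D (6.2), N (9.1) are within range.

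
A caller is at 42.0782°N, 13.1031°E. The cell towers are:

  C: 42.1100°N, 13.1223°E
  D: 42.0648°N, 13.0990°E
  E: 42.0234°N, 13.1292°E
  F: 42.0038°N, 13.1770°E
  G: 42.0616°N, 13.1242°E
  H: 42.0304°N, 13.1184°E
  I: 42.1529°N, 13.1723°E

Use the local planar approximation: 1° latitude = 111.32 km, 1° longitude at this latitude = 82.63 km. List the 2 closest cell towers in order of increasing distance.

Distances from 42.0782°N, 13.1031°E:
C: √((0.0318·111.32)² + (0.0192·82.63)²) = √(12.531430 + 2.516970) = 3.8792 km
D: √((-0.0134·111.32)² + (-0.0041·82.63)²) = √(2.225133 + 0.114774) = 1.5297 km
E: √((-0.0548·111.32)² + (0.0261·82.63)²) = √(37.214099 + 4.651109) = 6.4703 km
F: √((-0.0744·111.32)² + (0.0739·82.63)²) = √(68.594969 + 37.287596) = 10.2899 km
G: √((-0.0166·111.32)² + (0.0211·82.63)²) = √(3.414779 + 3.039768) = 2.5406 km
H: √((-0.0478·111.32)² + (0.0153·82.63)²) = √(28.314063 + 1.598300) = 5.4692 km
I: √((0.0747·111.32)² + (0.0692·82.63)²) = √(69.149270 + 32.695478) = 10.0918 km
Sorted: D (1.5297 km) < G (2.5406 km) < C (3.8792 km) < H (5.4692 km) < …

D, G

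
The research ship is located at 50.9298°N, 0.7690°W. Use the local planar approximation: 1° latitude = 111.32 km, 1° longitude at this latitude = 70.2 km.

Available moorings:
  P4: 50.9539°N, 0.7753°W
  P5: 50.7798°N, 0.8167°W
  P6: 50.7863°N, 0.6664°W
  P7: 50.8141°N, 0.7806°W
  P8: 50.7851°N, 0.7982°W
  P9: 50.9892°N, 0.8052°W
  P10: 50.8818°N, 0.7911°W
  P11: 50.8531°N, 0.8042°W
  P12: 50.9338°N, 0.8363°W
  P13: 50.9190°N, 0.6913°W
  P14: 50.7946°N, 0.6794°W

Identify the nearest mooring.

P4

Distances from 50.9298°N, 0.7690°W:
P4: 2.7190 km
P5: 17.0304 km
P6: 17.5231 km
P7: 12.9054 km
P8: 16.2379 km
P9: 7.0839 km
P10: 5.5640 km
P11: 8.8886 km
P12: 4.7454 km
P13: 5.5855 km
P14: 16.3119 km
Minimum: P4 at 2.7190 km.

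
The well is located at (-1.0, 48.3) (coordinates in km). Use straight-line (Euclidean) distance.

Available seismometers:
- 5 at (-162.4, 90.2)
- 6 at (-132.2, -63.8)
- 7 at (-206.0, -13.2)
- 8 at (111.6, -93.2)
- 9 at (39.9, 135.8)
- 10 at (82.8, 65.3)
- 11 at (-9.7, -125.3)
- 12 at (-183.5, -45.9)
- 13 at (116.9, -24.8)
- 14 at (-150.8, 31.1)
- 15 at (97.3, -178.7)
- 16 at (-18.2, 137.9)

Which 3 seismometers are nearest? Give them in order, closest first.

10, 16, 9

Distances from (-1.0, 48.3):
5: √((-161.4)² + (41.9)²) = √(26049.960 + 1755.610) = 166.8 km
6: √((-131.2)² + (-112.1)²) = √(17213.440 + 12566.410) = 172.6 km
7: √((-205.0)² + (-61.5)²) = √(42025.000 + 3782.250) = 214.0 km
8: √((112.6)² + (-141.5)²) = √(12678.760 + 20022.250) = 180.8 km
9: √((40.9)² + (87.5)²) = √(1672.810 + 7656.250) = 96.6 km
10: √((83.8)² + (17.0)²) = √(7022.440 + 289.000) = 85.5 km
11: √((-8.7)² + (-173.6)²) = √(75.690 + 30136.960) = 173.8 km
12: √((-182.5)² + (-94.2)²) = √(33306.250 + 8873.640) = 205.4 km
13: √((117.9)² + (-73.1)²) = √(13900.410 + 5343.610) = 138.7 km
14: √((-149.8)² + (-17.2)²) = √(22440.040 + 295.840) = 150.8 km
15: √((98.3)² + (-227.0)²) = √(9662.890 + 51529.000) = 247.4 km
16: √((-17.2)² + (89.6)²) = √(295.840 + 8028.160) = 91.2 km
Sorted: 10 (85.5 km) < 16 (91.2 km) < 9 (96.6 km) < 13 (138.7 km) < 14 (150.8 km) < …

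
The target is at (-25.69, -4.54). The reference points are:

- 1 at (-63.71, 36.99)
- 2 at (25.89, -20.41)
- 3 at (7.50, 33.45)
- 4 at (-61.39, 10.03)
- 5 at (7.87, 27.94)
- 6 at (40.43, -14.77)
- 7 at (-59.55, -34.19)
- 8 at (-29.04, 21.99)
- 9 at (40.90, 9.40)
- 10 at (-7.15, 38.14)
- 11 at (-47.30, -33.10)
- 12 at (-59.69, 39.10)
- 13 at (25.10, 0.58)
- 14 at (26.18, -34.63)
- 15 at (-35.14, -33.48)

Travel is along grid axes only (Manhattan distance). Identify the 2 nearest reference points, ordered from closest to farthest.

Distances from (-25.69, -4.54):
1: |-38.02| + |41.53| = 38.02 + 41.53 = 79.55
2: |51.58| + |-15.87| = 51.58 + 15.87 = 67.45
3: |33.19| + |37.99| = 33.19 + 37.99 = 71.18
4: |-35.70| + |14.57| = 35.70 + 14.57 = 50.27
5: |33.56| + |32.48| = 33.56 + 32.48 = 66.04
6: |66.12| + |-10.23| = 66.12 + 10.23 = 76.35
7: |-33.86| + |-29.65| = 33.86 + 29.65 = 63.51
8: |-3.35| + |26.53| = 3.35 + 26.53 = 29.88
9: |66.59| + |13.94| = 66.59 + 13.94 = 80.53
10: |18.54| + |42.68| = 18.54 + 42.68 = 61.22
11: |-21.61| + |-28.56| = 21.61 + 28.56 = 50.17
12: |-34.00| + |43.64| = 34.00 + 43.64 = 77.64
13: |50.79| + |5.12| = 50.79 + 5.12 = 55.91
14: |51.87| + |-30.09| = 51.87 + 30.09 = 81.96
15: |-9.45| + |-28.94| = 9.45 + 28.94 = 38.39
Sorted: 8 (29.88) < 15 (38.39) < 11 (50.17) < 4 (50.27) < …

8, 15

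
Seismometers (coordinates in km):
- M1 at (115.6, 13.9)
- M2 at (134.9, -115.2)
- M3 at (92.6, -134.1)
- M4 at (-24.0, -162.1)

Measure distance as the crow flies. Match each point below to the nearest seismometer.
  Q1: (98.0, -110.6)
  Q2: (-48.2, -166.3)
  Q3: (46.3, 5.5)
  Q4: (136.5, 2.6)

Q1→M3; Q2→M4; Q3→M1; Q4→M1

Q1 at (98.0, -110.6):
  M1: √((17.6)² + (124.5)²) = √(309.760 + 15500.250) = 125.7 km
  M2: √((36.9)² + (-4.6)²) = √(1361.610 + 21.160) = 37.2 km
  M3: √((-5.4)² + (-23.5)²) = √(29.160 + 552.250) = 24.1 km
  M4: √((-122.0)² + (-51.5)²) = √(14884.000 + 2652.250) = 132.4 km
  → nearest: M3 (24.1 km)
Q2 at (-48.2, -166.3):
  M1: √((163.8)² + (180.2)²) = √(26830.440 + 32472.040) = 243.5 km
  M2: √((183.1)² + (51.1)²) = √(33525.610 + 2611.210) = 190.1 km
  M3: √((140.8)² + (32.2)²) = √(19824.640 + 1036.840) = 144.4 km
  M4: √((24.2)² + (4.2)²) = √(585.640 + 17.640) = 24.6 km
  → nearest: M4 (24.6 km)
Q3 at (46.3, 5.5):
  M1: √((69.3)² + (8.4)²) = √(4802.490 + 70.560) = 69.8 km
  M2: √((88.6)² + (-120.7)²) = √(7849.960 + 14568.490) = 149.7 km
  M3: √((46.3)² + (-139.6)²) = √(2143.690 + 19488.160) = 147.1 km
  M4: √((-70.3)² + (-167.6)²) = √(4942.090 + 28089.760) = 181.7 km
  → nearest: M1 (69.8 km)
Q4 at (136.5, 2.6):
  M1: √((-20.9)² + (11.3)²) = √(436.810 + 127.690) = 23.8 km
  M2: √((-1.6)² + (-117.8)²) = √(2.560 + 13876.840) = 117.8 km
  M3: √((-43.9)² + (-136.7)²) = √(1927.210 + 18686.890) = 143.6 km
  M4: √((-160.5)² + (-164.7)²) = √(25760.250 + 27126.090) = 230.0 km
  → nearest: M1 (23.8 km)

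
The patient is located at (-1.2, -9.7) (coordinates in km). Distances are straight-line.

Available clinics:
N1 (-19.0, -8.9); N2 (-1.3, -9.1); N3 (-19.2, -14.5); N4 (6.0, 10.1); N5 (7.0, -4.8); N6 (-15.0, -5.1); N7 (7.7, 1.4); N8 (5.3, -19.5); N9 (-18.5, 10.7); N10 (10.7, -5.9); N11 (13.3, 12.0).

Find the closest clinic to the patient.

N2

Distances from (-1.2, -9.7):
N1: 17.8 km
N2: 0.6 km
N3: 18.6 km
N4: 21.1 km
N5: 9.6 km
N6: 14.5 km
N7: 14.2 km
N8: 11.8 km
N9: 26.7 km
N10: 12.5 km
N11: 26.1 km
Minimum: N2 at 0.6 km.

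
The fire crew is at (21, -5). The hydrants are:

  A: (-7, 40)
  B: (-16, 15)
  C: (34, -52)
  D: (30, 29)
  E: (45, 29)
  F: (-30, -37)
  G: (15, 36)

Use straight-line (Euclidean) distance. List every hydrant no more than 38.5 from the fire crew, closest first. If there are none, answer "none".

D

Distances from (21, -5):
A: √((-28)² + (45)²) = √(784.000 + 2025.000) = 53.0
B: √((-37)² + (20)²) = √(1369.000 + 400.000) = 42.1
C: √((13)² + (-47)²) = √(169.000 + 2209.000) = 48.8
D: √((9)² + (34)²) = √(81.000 + 1156.000) = 35.2
E: √((24)² + (34)²) = √(576.000 + 1156.000) = 41.6
F: √((-51)² + (-32)²) = √(2601.000 + 1024.000) = 60.2
G: √((-6)² + (41)²) = √(36.000 + 1681.000) = 41.4
Threshold 38.5: D (35.2) is within range.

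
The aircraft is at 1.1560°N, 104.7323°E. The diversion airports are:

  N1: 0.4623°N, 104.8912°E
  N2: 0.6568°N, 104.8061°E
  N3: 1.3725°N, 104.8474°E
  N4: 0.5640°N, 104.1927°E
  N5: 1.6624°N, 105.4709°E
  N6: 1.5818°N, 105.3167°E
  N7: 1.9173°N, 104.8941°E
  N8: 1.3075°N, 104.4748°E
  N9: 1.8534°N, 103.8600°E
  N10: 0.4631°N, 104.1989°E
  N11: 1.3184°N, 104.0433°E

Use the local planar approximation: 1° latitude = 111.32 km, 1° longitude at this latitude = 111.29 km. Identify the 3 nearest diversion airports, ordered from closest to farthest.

Distances from 1.1560°N, 104.7323°E:
N1: 79.2216 km
N2: 56.1746 km
N3: 27.2934 km
N4: 89.1586 km
N5: 99.6719 km
N6: 80.4779 km
N7: 86.6398 km
N8: 33.2515 km
N9: 124.3033 km
N10: 97.3317 km
N11: 78.7811 km
Sorted: N3 (27.2934 km) < N8 (33.2515 km) < N2 (56.1746 km) < N11 (78.7811 km) < N1 (79.2216 km) < …

N3, N8, N2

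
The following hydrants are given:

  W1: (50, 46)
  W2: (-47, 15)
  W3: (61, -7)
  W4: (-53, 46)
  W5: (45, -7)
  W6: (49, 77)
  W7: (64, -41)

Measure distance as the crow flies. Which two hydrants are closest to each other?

Pairwise distances:
W1–W2: 101.8
W1–W3: 54.1
W1–W4: 103.0
W1–W5: 53.2
W1–W6: 31.0
W1–W7: 88.1
W2–W3: 110.2
W2–W4: 31.6
W2–W5: 94.6
W2–W6: 114.3
W2–W7: 124.3
W3–W4: 125.7
W3–W5: 16.0
W3–W6: 84.9
W3–W7: 34.1
W4–W5: 111.4
W4–W6: 106.6
W4–W7: 145.8
W5–W6: 84.1
W5–W7: 38.9
W6–W7: 118.9
Closest pair: W3–W5 at 16.0.

W3 and W5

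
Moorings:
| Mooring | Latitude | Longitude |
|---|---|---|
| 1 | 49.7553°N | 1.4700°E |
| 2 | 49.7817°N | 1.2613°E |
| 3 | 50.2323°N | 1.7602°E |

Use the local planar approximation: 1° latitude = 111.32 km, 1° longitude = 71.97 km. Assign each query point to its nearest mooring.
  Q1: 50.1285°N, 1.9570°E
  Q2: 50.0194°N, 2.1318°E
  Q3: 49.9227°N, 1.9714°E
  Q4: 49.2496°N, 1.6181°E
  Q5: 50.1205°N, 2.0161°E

Q1 at 50.1285°N, 1.9570°E:
  1: √((-0.3732·111.32)² + (-0.4870·71.97)²) = √(1725.955783 + 1228.459739) = 54.3545 km
  2: √((-0.3468·111.32)² + (-0.6957·71.97)²) = √(1490.405941 + 2506.957734) = 63.2247 km
  3: √((0.1038·111.32)² + (-0.1968·71.97)²) = √(133.518395 + 200.610284) = 18.2792 km
  → nearest: 3 (18.2792 km)
Q2 at 50.0194°N, 2.1318°E:
  1: √((-0.2641·111.32)² + (-0.6618·71.97)²) = √(864.337186 + 2268.592704) = 55.9726 km
  2: √((-0.2377·111.32)² + (-0.8705·71.97)²) = √(700.172031 + 3925.008091) = 68.0087 km
  3: √((0.2129·111.32)² + (-0.3716·71.97)²) = √(561.691327 + 715.244317) = 35.7342 km
  → nearest: 3 (35.7342 km)
Q3 at 49.9227°N, 1.9714°E:
  1: √((-0.1674·111.32)² + (-0.5014·71.97)²) = √(347.262032 + 1302.181930) = 40.6133 km
  2: √((-0.1410·111.32)² + (-0.7101·71.97)²) = √(246.368183 + 2611.812708) = 53.4620 km
  3: √((0.3096·111.32)² + (-0.2112·71.97)²) = √(1187.813616 + 231.041946) = 37.6677 km
  → nearest: 3 (37.6677 km)
Q4 at 49.2496°N, 1.6181°E:
  1: √((0.5057·111.32)² + (-0.1481·71.97)²) = √(3169.073432 + 113.609101) = 57.2947 km
  2: √((0.5321·111.32)² + (-0.3568·71.97)²) = √(3508.592358 + 659.405700) = 64.5600 km
  3: √((0.9827·111.32)² + (0.1421·71.97)²) = √(11967.083117 + 104.590240) = 109.8712 km
  → nearest: 1 (57.2947 km)
Q5 at 50.1205°N, 2.0161°E:
  1: √((-0.3652·111.32)² + (-0.5461·71.97)²) = √(1652.752920 + 1544.711424) = 56.5461 km
  2: √((-0.3388·111.32)² + (-0.7548·71.97)²) = √(1422.437518 + 2950.983549) = 66.1318 km
  3: √((0.1118·111.32)² + (-0.2559·71.97)²) = √(154.892362 + 339.190420) = 22.2280 km
  → nearest: 3 (22.2280 km)

Q1→3; Q2→3; Q3→3; Q4→1; Q5→3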